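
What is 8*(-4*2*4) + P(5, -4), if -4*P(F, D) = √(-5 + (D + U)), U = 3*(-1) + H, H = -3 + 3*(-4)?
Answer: -256 - 3*I*√3/4 ≈ -256.0 - 1.299*I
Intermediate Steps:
H = -15 (H = -3 - 12 = -15)
U = -18 (U = 3*(-1) - 15 = -3 - 15 = -18)
P(F, D) = -√(-23 + D)/4 (P(F, D) = -√(-5 + (D - 18))/4 = -√(-5 + (-18 + D))/4 = -√(-23 + D)/4)
8*(-4*2*4) + P(5, -4) = 8*(-4*2*4) - √(-23 - 4)/4 = 8*(-8*4) - 3*I*√3/4 = 8*(-32) - 3*I*√3/4 = -256 - 3*I*√3/4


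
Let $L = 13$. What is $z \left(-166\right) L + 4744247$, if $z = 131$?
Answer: $4461549$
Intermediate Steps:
$z \left(-166\right) L + 4744247 = 131 \left(-166\right) 13 + 4744247 = \left(-21746\right) 13 + 4744247 = -282698 + 4744247 = 4461549$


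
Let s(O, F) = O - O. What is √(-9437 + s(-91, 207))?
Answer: I*√9437 ≈ 97.144*I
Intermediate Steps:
s(O, F) = 0
√(-9437 + s(-91, 207)) = √(-9437 + 0) = √(-9437) = I*√9437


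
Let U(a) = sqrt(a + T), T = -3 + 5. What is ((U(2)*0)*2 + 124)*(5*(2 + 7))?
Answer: 5580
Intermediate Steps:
T = 2
U(a) = sqrt(2 + a) (U(a) = sqrt(a + 2) = sqrt(2 + a))
((U(2)*0)*2 + 124)*(5*(2 + 7)) = ((sqrt(2 + 2)*0)*2 + 124)*(5*(2 + 7)) = ((sqrt(4)*0)*2 + 124)*(5*9) = ((2*0)*2 + 124)*45 = (0*2 + 124)*45 = (0 + 124)*45 = 124*45 = 5580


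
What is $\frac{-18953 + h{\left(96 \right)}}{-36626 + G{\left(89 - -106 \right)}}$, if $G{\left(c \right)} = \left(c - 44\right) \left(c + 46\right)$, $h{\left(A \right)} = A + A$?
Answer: $\frac{18761}{235} \approx 79.834$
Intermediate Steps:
$h{\left(A \right)} = 2 A$
$G{\left(c \right)} = \left(-44 + c\right) \left(46 + c\right)$
$\frac{-18953 + h{\left(96 \right)}}{-36626 + G{\left(89 - -106 \right)}} = \frac{-18953 + 2 \cdot 96}{-36626 + \left(-2024 + \left(89 - -106\right)^{2} + 2 \left(89 - -106\right)\right)} = \frac{-18953 + 192}{-36626 + \left(-2024 + \left(89 + 106\right)^{2} + 2 \left(89 + 106\right)\right)} = - \frac{18761}{-36626 + \left(-2024 + 195^{2} + 2 \cdot 195\right)} = - \frac{18761}{-36626 + \left(-2024 + 38025 + 390\right)} = - \frac{18761}{-36626 + 36391} = - \frac{18761}{-235} = \left(-18761\right) \left(- \frac{1}{235}\right) = \frac{18761}{235}$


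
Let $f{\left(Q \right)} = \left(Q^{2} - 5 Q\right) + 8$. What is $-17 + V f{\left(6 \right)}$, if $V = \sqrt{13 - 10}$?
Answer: $-17 + 14 \sqrt{3} \approx 7.2487$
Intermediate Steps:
$f{\left(Q \right)} = 8 + Q^{2} - 5 Q$
$V = \sqrt{3} \approx 1.732$
$-17 + V f{\left(6 \right)} = -17 + \sqrt{3} \left(8 + 6^{2} - 30\right) = -17 + \sqrt{3} \left(8 + 36 - 30\right) = -17 + \sqrt{3} \cdot 14 = -17 + 14 \sqrt{3}$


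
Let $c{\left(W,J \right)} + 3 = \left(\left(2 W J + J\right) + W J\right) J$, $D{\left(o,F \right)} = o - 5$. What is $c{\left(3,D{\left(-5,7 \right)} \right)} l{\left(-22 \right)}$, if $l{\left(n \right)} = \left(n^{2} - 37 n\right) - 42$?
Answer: $1252232$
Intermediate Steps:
$D{\left(o,F \right)} = -5 + o$
$l{\left(n \right)} = -42 + n^{2} - 37 n$
$c{\left(W,J \right)} = -3 + J \left(J + 3 J W\right)$ ($c{\left(W,J \right)} = -3 + \left(\left(2 W J + J\right) + W J\right) J = -3 + \left(\left(2 J W + J\right) + J W\right) J = -3 + \left(\left(J + 2 J W\right) + J W\right) J = -3 + \left(J + 3 J W\right) J = -3 + J \left(J + 3 J W\right)$)
$c{\left(3,D{\left(-5,7 \right)} \right)} l{\left(-22 \right)} = \left(-3 + \left(-5 - 5\right)^{2} + 3 \cdot 3 \left(-5 - 5\right)^{2}\right) \left(-42 + \left(-22\right)^{2} - -814\right) = \left(-3 + \left(-10\right)^{2} + 3 \cdot 3 \left(-10\right)^{2}\right) \left(-42 + 484 + 814\right) = \left(-3 + 100 + 3 \cdot 3 \cdot 100\right) 1256 = \left(-3 + 100 + 900\right) 1256 = 997 \cdot 1256 = 1252232$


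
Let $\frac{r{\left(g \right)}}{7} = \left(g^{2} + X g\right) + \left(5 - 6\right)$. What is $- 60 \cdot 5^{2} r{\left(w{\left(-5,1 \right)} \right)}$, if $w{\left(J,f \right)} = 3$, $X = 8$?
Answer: $-336000$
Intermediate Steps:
$r{\left(g \right)} = -7 + 7 g^{2} + 56 g$ ($r{\left(g \right)} = 7 \left(\left(g^{2} + 8 g\right) + \left(5 - 6\right)\right) = 7 \left(\left(g^{2} + 8 g\right) - 1\right) = 7 \left(-1 + g^{2} + 8 g\right) = -7 + 7 g^{2} + 56 g$)
$- 60 \cdot 5^{2} r{\left(w{\left(-5,1 \right)} \right)} = - 60 \cdot 5^{2} \left(-7 + 7 \cdot 3^{2} + 56 \cdot 3\right) = \left(-60\right) 25 \left(-7 + 7 \cdot 9 + 168\right) = - 1500 \left(-7 + 63 + 168\right) = \left(-1500\right) 224 = -336000$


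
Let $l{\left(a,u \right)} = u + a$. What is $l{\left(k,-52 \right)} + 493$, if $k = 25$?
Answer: $466$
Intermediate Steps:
$l{\left(a,u \right)} = a + u$
$l{\left(k,-52 \right)} + 493 = \left(25 - 52\right) + 493 = -27 + 493 = 466$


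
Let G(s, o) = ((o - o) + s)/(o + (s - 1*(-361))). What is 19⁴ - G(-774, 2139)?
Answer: 112467410/863 ≈ 1.3032e+5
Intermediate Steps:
G(s, o) = s/(361 + o + s) (G(s, o) = (0 + s)/(o + (s + 361)) = s/(o + (361 + s)) = s/(361 + o + s))
19⁴ - G(-774, 2139) = 19⁴ - (-774)/(361 + 2139 - 774) = 130321 - (-774)/1726 = 130321 - 1*(-387/863) = 130321 + 387/863 = 112467410/863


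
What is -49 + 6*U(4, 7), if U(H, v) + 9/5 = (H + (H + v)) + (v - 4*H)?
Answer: -119/5 ≈ -23.800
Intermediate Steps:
U(H, v) = -9/5 - 2*H + 2*v (U(H, v) = -9/5 + ((H + (H + v)) + (v - 4*H)) = -9/5 + ((v + 2*H) + (v - 4*H)) = -9/5 + (-2*H + 2*v) = -9/5 - 2*H + 2*v)
-49 + 6*U(4, 7) = -49 + 6*(-9/5 - 2*4 + 2*7) = -49 + 6*(-9/5 - 8 + 14) = -49 + 6*(21/5) = -49 + 126/5 = -119/5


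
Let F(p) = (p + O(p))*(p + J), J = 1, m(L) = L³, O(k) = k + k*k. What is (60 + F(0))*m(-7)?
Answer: -20580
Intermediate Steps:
O(k) = k + k²
F(p) = (1 + p)*(p + p*(1 + p)) (F(p) = (p + p*(1 + p))*(p + 1) = (p + p*(1 + p))*(1 + p) = (1 + p)*(p + p*(1 + p)))
(60 + F(0))*m(-7) = (60 + 0*(2 + 0² + 3*0))*(-7)³ = (60 + 0*(2 + 0 + 0))*(-343) = (60 + 0*2)*(-343) = (60 + 0)*(-343) = 60*(-343) = -20580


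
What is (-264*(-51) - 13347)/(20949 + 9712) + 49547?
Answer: 1519160684/30661 ≈ 49547.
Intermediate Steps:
(-264*(-51) - 13347)/(20949 + 9712) + 49547 = (13464 - 13347)/30661 + 49547 = 117*(1/30661) + 49547 = 117/30661 + 49547 = 1519160684/30661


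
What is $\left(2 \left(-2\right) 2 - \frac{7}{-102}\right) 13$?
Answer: $- \frac{10517}{102} \approx -103.11$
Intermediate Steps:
$\left(2 \left(-2\right) 2 - \frac{7}{-102}\right) 13 = \left(\left(-4\right) 2 - - \frac{7}{102}\right) 13 = \left(-8 + \frac{7}{102}\right) 13 = \left(- \frac{809}{102}\right) 13 = - \frac{10517}{102}$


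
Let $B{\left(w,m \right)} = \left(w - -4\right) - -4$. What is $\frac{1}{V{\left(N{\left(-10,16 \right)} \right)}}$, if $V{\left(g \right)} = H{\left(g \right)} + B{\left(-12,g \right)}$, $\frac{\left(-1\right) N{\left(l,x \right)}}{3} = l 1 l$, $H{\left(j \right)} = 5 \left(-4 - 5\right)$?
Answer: $- \frac{1}{49} \approx -0.020408$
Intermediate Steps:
$B{\left(w,m \right)} = 8 + w$ ($B{\left(w,m \right)} = \left(w + 4\right) + 4 = \left(4 + w\right) + 4 = 8 + w$)
$H{\left(j \right)} = -45$ ($H{\left(j \right)} = 5 \left(-9\right) = -45$)
$N{\left(l,x \right)} = - 3 l^{2}$ ($N{\left(l,x \right)} = - 3 l 1 l = - 3 l l = - 3 l^{2}$)
$V{\left(g \right)} = -49$ ($V{\left(g \right)} = -45 + \left(8 - 12\right) = -45 - 4 = -49$)
$\frac{1}{V{\left(N{\left(-10,16 \right)} \right)}} = \frac{1}{-49} = - \frac{1}{49}$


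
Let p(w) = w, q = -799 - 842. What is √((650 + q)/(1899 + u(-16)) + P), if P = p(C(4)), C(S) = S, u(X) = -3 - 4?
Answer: √3110921/946 ≈ 1.8645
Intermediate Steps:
q = -1641
u(X) = -7
P = 4
√((650 + q)/(1899 + u(-16)) + P) = √((650 - 1641)/(1899 - 7) + 4) = √(-991/1892 + 4) = √(6577/1892) = √3110921/946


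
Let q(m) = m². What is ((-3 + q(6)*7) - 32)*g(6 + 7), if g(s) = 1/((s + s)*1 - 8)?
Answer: 217/18 ≈ 12.056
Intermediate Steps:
g(s) = 1/(-8 + 2*s) (g(s) = 1/((2*s)*1 - 8) = 1/(2*s - 8) = 1/(-8 + 2*s))
((-3 + q(6)*7) - 32)*g(6 + 7) = ((-3 + 6²*7) - 32)*(1/(2*(-4 + (6 + 7)))) = ((-3 + 36*7) - 32)*(1/(2*(-4 + 13))) = ((-3 + 252) - 32)*((½)/9) = (249 - 32)*((½)*(⅑)) = 217*(1/18) = 217/18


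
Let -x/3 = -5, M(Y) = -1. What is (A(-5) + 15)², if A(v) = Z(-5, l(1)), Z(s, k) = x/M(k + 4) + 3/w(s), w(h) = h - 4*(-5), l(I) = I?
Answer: 1/25 ≈ 0.040000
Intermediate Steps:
w(h) = 20 + h (w(h) = h + 20 = 20 + h)
x = 15 (x = -3*(-5) = 15)
Z(s, k) = -15 + 3/(20 + s) (Z(s, k) = 15/(-1) + 3/(20 + s) = 15*(-1) + 3/(20 + s) = -15 + 3/(20 + s))
A(v) = -74/5 (A(v) = 3*(-99 - 5*(-5))/(20 - 5) = 3*(-99 + 25)/15 = 3*(1/15)*(-74) = -74/5)
(A(-5) + 15)² = (-74/5 + 15)² = (⅕)² = 1/25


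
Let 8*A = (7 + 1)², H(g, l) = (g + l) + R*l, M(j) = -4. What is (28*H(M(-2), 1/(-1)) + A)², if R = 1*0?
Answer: 17424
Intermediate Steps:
R = 0
H(g, l) = g + l (H(g, l) = (g + l) + 0*l = (g + l) + 0 = g + l)
A = 8 (A = (7 + 1)²/8 = (⅛)*8² = (⅛)*64 = 8)
(28*H(M(-2), 1/(-1)) + A)² = (28*(-4 + 1/(-1)) + 8)² = (28*(-4 - 1) + 8)² = (28*(-5) + 8)² = (-140 + 8)² = (-132)² = 17424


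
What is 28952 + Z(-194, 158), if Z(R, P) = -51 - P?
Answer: 28743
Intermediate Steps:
28952 + Z(-194, 158) = 28952 + (-51 - 1*158) = 28952 + (-51 - 158) = 28952 - 209 = 28743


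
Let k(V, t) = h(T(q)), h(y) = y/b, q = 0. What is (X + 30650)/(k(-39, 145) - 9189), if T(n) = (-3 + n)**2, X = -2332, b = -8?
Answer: -226544/73521 ≈ -3.0814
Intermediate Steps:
h(y) = -y/8 (h(y) = y/(-8) = y*(-1/8) = -y/8)
k(V, t) = -9/8 (k(V, t) = -(-3 + 0)**2/8 = -1/8*(-3)**2 = -1/8*9 = -9/8)
(X + 30650)/(k(-39, 145) - 9189) = (-2332 + 30650)/(-9/8 - 9189) = 28318/(-73521/8) = 28318*(-8/73521) = -226544/73521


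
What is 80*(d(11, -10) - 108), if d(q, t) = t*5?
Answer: -12640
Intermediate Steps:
d(q, t) = 5*t
80*(d(11, -10) - 108) = 80*(5*(-10) - 108) = 80*(-50 - 108) = 80*(-158) = -12640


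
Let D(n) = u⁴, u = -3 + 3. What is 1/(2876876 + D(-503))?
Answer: 1/2876876 ≈ 3.4760e-7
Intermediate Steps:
u = 0
D(n) = 0 (D(n) = 0⁴ = 0)
1/(2876876 + D(-503)) = 1/(2876876 + 0) = 1/2876876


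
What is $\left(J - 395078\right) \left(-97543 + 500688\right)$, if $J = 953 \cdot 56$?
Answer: $-137758677950$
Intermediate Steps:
$J = 53368$
$\left(J - 395078\right) \left(-97543 + 500688\right) = \left(53368 - 395078\right) \left(-97543 + 500688\right) = \left(-341710\right) 403145 = -137758677950$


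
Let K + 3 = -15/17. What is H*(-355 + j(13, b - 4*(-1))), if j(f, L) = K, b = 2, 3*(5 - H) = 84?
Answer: 140323/17 ≈ 8254.3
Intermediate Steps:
H = -23 (H = 5 - ⅓*84 = 5 - 28 = -23)
K = -66/17 (K = -3 - 15/17 = -66/17 ≈ -3.8824)
j(f, L) = -66/17
H*(-355 + j(13, b - 4*(-1))) = -23*(-355 - 66/17) = -23*(-6101/17) = 140323/17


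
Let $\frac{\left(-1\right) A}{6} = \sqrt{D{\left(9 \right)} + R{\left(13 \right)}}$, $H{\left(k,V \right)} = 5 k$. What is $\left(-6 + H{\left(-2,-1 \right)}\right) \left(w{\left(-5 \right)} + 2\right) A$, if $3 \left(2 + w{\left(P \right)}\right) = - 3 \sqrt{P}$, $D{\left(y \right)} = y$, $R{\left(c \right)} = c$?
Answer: $- 96 i \sqrt{110} \approx - 1006.9 i$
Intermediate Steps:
$w{\left(P \right)} = -2 - \sqrt{P}$ ($w{\left(P \right)} = -2 + \frac{\left(-3\right) \sqrt{P}}{3} = -2 - \sqrt{P}$)
$A = - 6 \sqrt{22}$ ($A = - 6 \sqrt{9 + 13} = - 6 \sqrt{22} \approx -28.142$)
$\left(-6 + H{\left(-2,-1 \right)}\right) \left(w{\left(-5 \right)} + 2\right) A = \left(-6 + 5 \left(-2\right)\right) \left(\left(-2 - \sqrt{-5}\right) + 2\right) \left(- 6 \sqrt{22}\right) = \left(-6 - 10\right) \left(\left(-2 - i \sqrt{5}\right) + 2\right) \left(- 6 \sqrt{22}\right) = - 16 \left(\left(-2 - i \sqrt{5}\right) + 2\right) \left(- 6 \sqrt{22}\right) = - 16 \left(- i \sqrt{5}\right) \left(- 6 \sqrt{22}\right) = 16 i \sqrt{5} \left(- 6 \sqrt{22}\right) = - 96 i \sqrt{110}$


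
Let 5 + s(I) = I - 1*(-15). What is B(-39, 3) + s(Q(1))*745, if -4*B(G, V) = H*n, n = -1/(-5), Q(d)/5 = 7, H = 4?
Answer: 167624/5 ≈ 33525.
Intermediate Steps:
Q(d) = 35 (Q(d) = 5*7 = 35)
n = 1/5 (n = -1*(-1/5) = 1/5 ≈ 0.20000)
s(I) = 10 + I (s(I) = -5 + (I - 1*(-15)) = -5 + (I + 15) = -5 + (15 + I) = 10 + I)
B(G, V) = -1/5
B(-39, 3) + s(Q(1))*745 = -1/5 + (10 + 35)*745 = -1/5 + 45*745 = -1/5 + 33525 = 167624/5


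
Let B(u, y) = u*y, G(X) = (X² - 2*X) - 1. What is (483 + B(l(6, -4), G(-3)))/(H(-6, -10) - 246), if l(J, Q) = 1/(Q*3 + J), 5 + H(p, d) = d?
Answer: -1442/783 ≈ -1.8416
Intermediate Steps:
H(p, d) = -5 + d
l(J, Q) = 1/(J + 3*Q) (l(J, Q) = 1/(3*Q + J) = 1/(J + 3*Q))
G(X) = -1 + X² - 2*X
(483 + B(l(6, -4), G(-3)))/(H(-6, -10) - 246) = (483 + (-1 + (-3)² - 2*(-3))/(6 + 3*(-4)))/((-5 - 10) - 246) = (483 + (-1 + 9 + 6)/(6 - 12))/(-15 - 246) = (483 + 14/(-6))/(-261) = (483 - ⅙*14)*(-1/261) = (483 - 7/3)*(-1/261) = (1442/3)*(-1/261) = -1442/783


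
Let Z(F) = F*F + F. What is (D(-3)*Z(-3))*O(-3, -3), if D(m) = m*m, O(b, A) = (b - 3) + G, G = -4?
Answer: -540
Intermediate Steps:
O(b, A) = -7 + b (O(b, A) = (b - 3) - 4 = (-3 + b) - 4 = -7 + b)
Z(F) = F + F**2 (Z(F) = F**2 + F = F + F**2)
D(m) = m**2
(D(-3)*Z(-3))*O(-3, -3) = ((-3)**2*(-3*(1 - 3)))*(-7 - 3) = (9*(-3*(-2)))*(-10) = (9*6)*(-10) = 54*(-10) = -540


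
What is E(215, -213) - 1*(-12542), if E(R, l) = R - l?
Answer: 12970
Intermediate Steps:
E(215, -213) - 1*(-12542) = (215 - 1*(-213)) - 1*(-12542) = (215 + 213) + 12542 = 428 + 12542 = 12970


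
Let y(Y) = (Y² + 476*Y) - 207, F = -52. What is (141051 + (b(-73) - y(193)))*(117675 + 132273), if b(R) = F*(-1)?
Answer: 3047615964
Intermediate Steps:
y(Y) = -207 + Y² + 476*Y
b(R) = 52 (b(R) = -52*(-1) = 52)
(141051 + (b(-73) - y(193)))*(117675 + 132273) = (141051 + (52 - (-207 + 193² + 476*193)))*(117675 + 132273) = (141051 + (52 - (-207 + 37249 + 91868)))*249948 = (141051 + (52 - 1*128910))*249948 = (141051 + (52 - 128910))*249948 = (141051 - 128858)*249948 = 12193*249948 = 3047615964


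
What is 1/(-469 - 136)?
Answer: -1/605 ≈ -0.0016529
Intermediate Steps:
1/(-469 - 136) = 1/(-605) = -1/605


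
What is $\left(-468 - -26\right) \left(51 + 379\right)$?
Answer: $-190060$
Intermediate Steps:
$\left(-468 - -26\right) \left(51 + 379\right) = \left(-468 + 26\right) 430 = \left(-442\right) 430 = -190060$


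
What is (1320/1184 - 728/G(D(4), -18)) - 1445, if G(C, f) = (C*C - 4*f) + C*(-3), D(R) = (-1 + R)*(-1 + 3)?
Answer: -9670147/6660 ≈ -1452.0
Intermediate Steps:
D(R) = -2 + 2*R (D(R) = (-1 + R)*2 = -2 + 2*R)
G(C, f) = C² - 4*f - 3*C (G(C, f) = (C² - 4*f) - 3*C = C² - 4*f - 3*C)
(1320/1184 - 728/G(D(4), -18)) - 1445 = (1320/1184 - 728/((-2 + 2*4)² - 4*(-18) - 3*(-2 + 2*4))) - 1445 = (1320*(1/1184) - 728/((-2 + 8)² + 72 - 3*(-2 + 8))) - 1445 = (165/148 - 728/(6² + 72 - 3*6)) - 1445 = (165/148 - 728/(36 + 72 - 18)) - 1445 = (165/148 - 728/90) - 1445 = (165/148 - 728*1/90) - 1445 = (165/148 - 364/45) - 1445 = -46447/6660 - 1445 = -9670147/6660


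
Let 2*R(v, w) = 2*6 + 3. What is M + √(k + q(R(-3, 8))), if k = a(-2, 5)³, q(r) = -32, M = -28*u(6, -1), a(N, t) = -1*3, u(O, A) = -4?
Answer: 112 + I*√59 ≈ 112.0 + 7.6811*I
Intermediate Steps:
R(v, w) = 15/2 (R(v, w) = (2*6 + 3)/2 = (12 + 3)/2 = (½)*15 = 15/2)
a(N, t) = -3
M = 112 (M = -28*(-4) = 112)
k = -27 (k = (-3)³ = -27)
M + √(k + q(R(-3, 8))) = 112 + √(-27 - 32) = 112 + √(-59) = 112 + I*√59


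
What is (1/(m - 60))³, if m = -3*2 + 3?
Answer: -1/250047 ≈ -3.9992e-6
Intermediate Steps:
m = -3 (m = -6 + 3 = -3)
(1/(m - 60))³ = (1/(-3 - 60))³ = (1/(-63))³ = (-1/63)³ = -1/250047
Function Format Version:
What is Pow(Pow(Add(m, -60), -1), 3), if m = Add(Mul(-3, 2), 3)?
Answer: Rational(-1, 250047) ≈ -3.9992e-6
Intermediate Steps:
m = -3 (m = Add(-6, 3) = -3)
Pow(Pow(Add(m, -60), -1), 3) = Pow(Pow(Add(-3, -60), -1), 3) = Pow(Pow(-63, -1), 3) = Pow(Rational(-1, 63), 3) = Rational(-1, 250047)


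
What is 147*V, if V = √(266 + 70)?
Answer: 588*√21 ≈ 2694.6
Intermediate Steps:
V = 4*√21 (V = √336 = 4*√21 ≈ 18.330)
147*V = 147*(4*√21) = 588*√21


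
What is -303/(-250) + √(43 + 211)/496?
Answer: 303/250 + √254/496 ≈ 1.2441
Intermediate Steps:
-303/(-250) + √(43 + 211)/496 = -303*(-1/250) + √254*(1/496) = 303/250 + √254/496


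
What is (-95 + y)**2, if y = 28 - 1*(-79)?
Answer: 144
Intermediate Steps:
y = 107 (y = 28 + 79 = 107)
(-95 + y)**2 = (-95 + 107)**2 = 12**2 = 144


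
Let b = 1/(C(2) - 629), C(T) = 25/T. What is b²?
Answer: 4/1520289 ≈ 2.6311e-6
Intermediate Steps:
b = -2/1233 (b = 1/(25/2 - 629) = 1/(-1233/2) = -2/1233 ≈ -0.0016221)
b² = (-2/1233)² = 4/1520289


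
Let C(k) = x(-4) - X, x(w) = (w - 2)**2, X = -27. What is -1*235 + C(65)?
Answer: -172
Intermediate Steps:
x(w) = (-2 + w)**2
C(k) = 63 (C(k) = (-2 - 4)**2 - 1*(-27) = (-6)**2 + 27 = 36 + 27 = 63)
-1*235 + C(65) = -1*235 + 63 = -235 + 63 = -172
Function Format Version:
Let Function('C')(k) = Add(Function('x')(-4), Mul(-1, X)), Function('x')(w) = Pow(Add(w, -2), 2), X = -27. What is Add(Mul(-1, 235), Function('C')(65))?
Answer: -172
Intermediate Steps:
Function('x')(w) = Pow(Add(-2, w), 2)
Function('C')(k) = 63 (Function('C')(k) = Add(Pow(Add(-2, -4), 2), Mul(-1, -27)) = Add(Pow(-6, 2), 27) = Add(36, 27) = 63)
Add(Mul(-1, 235), Function('C')(65)) = Add(Mul(-1, 235), 63) = Add(-235, 63) = -172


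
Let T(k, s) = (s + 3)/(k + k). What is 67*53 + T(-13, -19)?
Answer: 46171/13 ≈ 3551.6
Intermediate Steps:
T(k, s) = (3 + s)/(2*k) (T(k, s) = (3 + s)/((2*k)) = (3 + s)*(1/(2*k)) = (3 + s)/(2*k))
67*53 + T(-13, -19) = 67*53 + (½)*(3 - 19)/(-13) = 3551 + (½)*(-1/13)*(-16) = 3551 + 8/13 = 46171/13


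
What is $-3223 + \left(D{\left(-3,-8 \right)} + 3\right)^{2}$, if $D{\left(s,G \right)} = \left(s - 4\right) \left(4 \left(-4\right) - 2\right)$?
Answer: $13418$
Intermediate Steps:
$D{\left(s,G \right)} = 72 - 18 s$ ($D{\left(s,G \right)} = \left(-4 + s\right) \left(-16 - 2\right) = \left(-4 + s\right) \left(-18\right) = 72 - 18 s$)
$-3223 + \left(D{\left(-3,-8 \right)} + 3\right)^{2} = -3223 + \left(\left(72 - -54\right) + 3\right)^{2} = -3223 + \left(\left(72 + 54\right) + 3\right)^{2} = -3223 + \left(126 + 3\right)^{2} = -3223 + 129^{2} = -3223 + 16641 = 13418$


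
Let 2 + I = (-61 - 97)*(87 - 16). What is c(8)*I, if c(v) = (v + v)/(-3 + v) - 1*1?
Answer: -24684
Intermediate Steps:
I = -11220 (I = -2 + (-61 - 97)*(87 - 16) = -2 - 158*71 = -2 - 11218 = -11220)
c(v) = -1 + 2*v/(-3 + v) (c(v) = (2*v)/(-3 + v) - 1 = 2*v/(-3 + v) - 1 = -1 + 2*v/(-3 + v))
c(8)*I = ((3 + 8)/(-3 + 8))*(-11220) = (11/5)*(-11220) = -24684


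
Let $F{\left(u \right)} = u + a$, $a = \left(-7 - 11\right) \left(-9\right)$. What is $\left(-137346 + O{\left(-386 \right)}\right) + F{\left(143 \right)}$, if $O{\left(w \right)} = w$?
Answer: $-137427$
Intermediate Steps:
$a = 162$ ($a = \left(-18\right) \left(-9\right) = 162$)
$F{\left(u \right)} = 162 + u$ ($F{\left(u \right)} = u + 162 = 162 + u$)
$\left(-137346 + O{\left(-386 \right)}\right) + F{\left(143 \right)} = \left(-137346 - 386\right) + \left(162 + 143\right) = -137732 + 305 = -137427$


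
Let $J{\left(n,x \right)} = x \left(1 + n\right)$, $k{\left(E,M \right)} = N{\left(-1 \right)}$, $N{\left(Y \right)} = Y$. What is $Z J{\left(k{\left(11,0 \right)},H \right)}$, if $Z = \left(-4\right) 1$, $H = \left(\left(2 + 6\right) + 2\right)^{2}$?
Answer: $0$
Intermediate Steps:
$k{\left(E,M \right)} = -1$
$H = 100$ ($H = \left(8 + 2\right)^{2} = 10^{2} = 100$)
$Z = -4$
$Z J{\left(k{\left(11,0 \right)},H \right)} = - 4 \cdot 100 \left(1 - 1\right) = - 4 \cdot 100 \cdot 0 = \left(-4\right) 0 = 0$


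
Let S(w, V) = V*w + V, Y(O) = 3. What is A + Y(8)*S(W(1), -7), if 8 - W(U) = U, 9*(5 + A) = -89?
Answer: -1646/9 ≈ -182.89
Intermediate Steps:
A = -134/9 (A = -5 + (⅑)*(-89) = -5 - 89/9 = -134/9 ≈ -14.889)
W(U) = 8 - U
S(w, V) = V + V*w
A + Y(8)*S(W(1), -7) = -134/9 + 3*(-7*(1 + (8 - 1*1))) = -134/9 + 3*(-7*(1 + (8 - 1))) = -134/9 + 3*(-7*(1 + 7)) = -134/9 + 3*(-7*8) = -134/9 + 3*(-56) = -134/9 - 168 = -1646/9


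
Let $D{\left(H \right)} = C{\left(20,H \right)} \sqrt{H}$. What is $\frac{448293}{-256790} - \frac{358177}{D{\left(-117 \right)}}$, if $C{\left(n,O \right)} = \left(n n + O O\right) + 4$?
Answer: $- \frac{448293}{256790} + \frac{358177 i \sqrt{13}}{549627} \approx -1.7458 + 2.3496 i$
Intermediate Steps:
$C{\left(n,O \right)} = 4 + O^{2} + n^{2}$ ($C{\left(n,O \right)} = \left(n^{2} + O^{2}\right) + 4 = \left(O^{2} + n^{2}\right) + 4 = 4 + O^{2} + n^{2}$)
$D{\left(H \right)} = \sqrt{H} \left(404 + H^{2}\right)$ ($D{\left(H \right)} = \left(4 + H^{2} + 20^{2}\right) \sqrt{H} = \left(4 + H^{2} + 400\right) \sqrt{H} = \left(404 + H^{2}\right) \sqrt{H} = \sqrt{H} \left(404 + H^{2}\right)$)
$\frac{448293}{-256790} - \frac{358177}{D{\left(-117 \right)}} = \frac{448293}{-256790} - \frac{358177}{\sqrt{-117} \left(404 + \left(-117\right)^{2}\right)} = 448293 \left(- \frac{1}{256790}\right) - \frac{358177}{3 i \sqrt{13} \left(404 + 13689\right)} = - \frac{448293}{256790} - \frac{358177}{3 i \sqrt{13} \cdot 14093} = - \frac{448293}{256790} - \frac{358177}{42279 i \sqrt{13}} = - \frac{448293}{256790} - 358177 \left(- \frac{i \sqrt{13}}{549627}\right) = - \frac{448293}{256790} + \frac{358177 i \sqrt{13}}{549627}$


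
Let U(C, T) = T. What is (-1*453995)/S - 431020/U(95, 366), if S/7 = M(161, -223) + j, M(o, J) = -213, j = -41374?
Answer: -62653819505/53272947 ≈ -1176.1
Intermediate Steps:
S = -291109 (S = 7*(-213 - 41374) = 7*(-41587) = -291109)
(-1*453995)/S - 431020/U(95, 366) = -1*453995/(-291109) - 431020/366 = -453995*(-1/291109) - 431020*1/366 = 453995/291109 - 215510/183 = -62653819505/53272947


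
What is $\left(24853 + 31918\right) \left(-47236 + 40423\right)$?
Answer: $-386780823$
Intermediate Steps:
$\left(24853 + 31918\right) \left(-47236 + 40423\right) = 56771 \left(-6813\right) = -386780823$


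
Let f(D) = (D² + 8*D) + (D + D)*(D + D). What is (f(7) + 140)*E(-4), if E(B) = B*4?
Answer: -7056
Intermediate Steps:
E(B) = 4*B
f(D) = 5*D² + 8*D (f(D) = (D² + 8*D) + (2*D)*(2*D) = (D² + 8*D) + 4*D² = 5*D² + 8*D)
(f(7) + 140)*E(-4) = (7*(8 + 5*7) + 140)*(4*(-4)) = (7*(8 + 35) + 140)*(-16) = (7*43 + 140)*(-16) = (301 + 140)*(-16) = 441*(-16) = -7056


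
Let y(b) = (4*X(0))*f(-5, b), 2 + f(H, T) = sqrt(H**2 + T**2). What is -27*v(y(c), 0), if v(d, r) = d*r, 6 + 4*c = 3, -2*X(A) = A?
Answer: 0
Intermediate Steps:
X(A) = -A/2
f(H, T) = -2 + sqrt(H**2 + T**2)
c = -3/4 (c = -3/2 + (1/4)*3 = -3/2 + 3/4 = -3/4 ≈ -0.75000)
y(b) = 0 (y(b) = (4*(-1/2*0))*(-2 + sqrt((-5)**2 + b**2)) = (4*0)*(-2 + sqrt(25 + b**2)) = 0*(-2 + sqrt(25 + b**2)) = 0)
-27*v(y(c), 0) = -0*0 = -27*0 = 0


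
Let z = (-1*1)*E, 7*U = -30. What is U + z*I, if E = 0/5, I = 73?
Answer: -30/7 ≈ -4.2857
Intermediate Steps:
E = 0 (E = 0*(⅕) = 0)
U = -30/7 (U = (⅐)*(-30) = -30/7 ≈ -4.2857)
z = 0 (z = -1*1*0 = -1*0 = 0)
U + z*I = -30/7 + 0*73 = -30/7 + 0 = -30/7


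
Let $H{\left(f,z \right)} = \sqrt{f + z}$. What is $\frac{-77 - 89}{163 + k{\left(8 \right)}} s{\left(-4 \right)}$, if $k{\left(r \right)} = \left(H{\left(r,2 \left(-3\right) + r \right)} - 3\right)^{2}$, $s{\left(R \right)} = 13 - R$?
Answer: $- \frac{128401}{8191} - \frac{4233 \sqrt{10}}{8191} \approx -17.31$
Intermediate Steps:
$k{\left(r \right)} = \left(-3 + \sqrt{-6 + 2 r}\right)^{2}$ ($k{\left(r \right)} = \left(\sqrt{r + \left(2 \left(-3\right) + r\right)} - 3\right)^{2} = \left(\sqrt{r + \left(-6 + r\right)} - 3\right)^{2} = \left(\sqrt{-6 + 2 r} - 3\right)^{2} = \left(-3 + \sqrt{-6 + 2 r}\right)^{2}$)
$\frac{-77 - 89}{163 + k{\left(8 \right)}} s{\left(-4 \right)} = \frac{-77 - 89}{163 + \left(-3 + \sqrt{2} \sqrt{-3 + 8}\right)^{2}} \left(13 - -4\right) = - \frac{166}{163 + \left(-3 + \sqrt{2} \sqrt{5}\right)^{2}} \left(13 + 4\right) = - \frac{166}{163 + \left(-3 + \sqrt{10}\right)^{2}} \cdot 17 = - \frac{2822}{163 + \left(-3 + \sqrt{10}\right)^{2}}$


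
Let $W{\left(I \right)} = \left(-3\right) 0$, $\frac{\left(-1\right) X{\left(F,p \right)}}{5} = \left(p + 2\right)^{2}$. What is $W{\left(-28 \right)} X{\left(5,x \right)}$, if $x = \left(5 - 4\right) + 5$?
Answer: $0$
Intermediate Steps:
$x = 6$ ($x = 1 + 5 = 6$)
$X{\left(F,p \right)} = - 5 \left(2 + p\right)^{2}$ ($X{\left(F,p \right)} = - 5 \left(p + 2\right)^{2} = - 5 \left(2 + p\right)^{2}$)
$W{\left(I \right)} = 0$
$W{\left(-28 \right)} X{\left(5,x \right)} = 0 \left(- 5 \left(2 + 6\right)^{2}\right) = 0 \left(- 5 \cdot 8^{2}\right) = 0 \left(\left(-5\right) 64\right) = 0 \left(-320\right) = 0$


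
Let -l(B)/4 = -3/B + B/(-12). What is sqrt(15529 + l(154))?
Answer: 5*sqrt(33255453)/231 ≈ 124.82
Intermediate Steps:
l(B) = 12/B + B/3 (l(B) = -4*(-3/B + B/(-12)) = -4*(-3/B + B*(-1/12)) = -4*(-3/B - B/12) = 12/B + B/3)
sqrt(15529 + l(154)) = sqrt(15529 + (12/154 + (1/3)*154)) = sqrt(15529 + (12*(1/154) + 154/3)) = sqrt(15529 + (6/77 + 154/3)) = sqrt(15529 + 11876/231) = sqrt(3599075/231) = 5*sqrt(33255453)/231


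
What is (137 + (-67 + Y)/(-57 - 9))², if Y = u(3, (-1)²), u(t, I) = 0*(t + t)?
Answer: 82973881/4356 ≈ 19048.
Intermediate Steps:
u(t, I) = 0 (u(t, I) = 0*(2*t) = 0)
Y = 0
(137 + (-67 + Y)/(-57 - 9))² = (137 + (-67 + 0)/(-57 - 9))² = (137 - 67/(-66))² = (137 - 67*(-1/66))² = (137 + 67/66)² = (9109/66)² = 82973881/4356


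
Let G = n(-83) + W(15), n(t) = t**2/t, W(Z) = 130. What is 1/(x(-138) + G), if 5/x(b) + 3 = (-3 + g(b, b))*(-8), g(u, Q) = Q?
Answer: 225/10576 ≈ 0.021275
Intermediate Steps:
n(t) = t
G = 47 (G = -83 + 130 = 47)
x(b) = 5/(21 - 8*b) (x(b) = 5/(-3 + (-3 + b)*(-8)) = 5/(-3 + (24 - 8*b)) = 5/(21 - 8*b))
1/(x(-138) + G) = 1/(-5/(-21 + 8*(-138)) + 47) = 1/(-5/(-21 - 1104) + 47) = 1/(-5/(-1125) + 47) = 1/(-5*(-1/1125) + 47) = 1/(1/225 + 47) = 1/(10576/225) = 225/10576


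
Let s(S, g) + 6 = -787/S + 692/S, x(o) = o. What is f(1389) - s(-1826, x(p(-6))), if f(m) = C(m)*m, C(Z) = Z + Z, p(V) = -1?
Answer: 7045891153/1826 ≈ 3.8586e+6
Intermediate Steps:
C(Z) = 2*Z
s(S, g) = -6 - 95/S (s(S, g) = -6 + (-787/S + 692/S) = -6 - 95/S)
f(m) = 2*m² (f(m) = (2*m)*m = 2*m²)
f(1389) - s(-1826, x(p(-6))) = 2*1389² - (-6 - 95/(-1826)) = 2*1929321 - (-6 - 95*(-1/1826)) = 3858642 - (-6 + 95/1826) = 3858642 - 1*(-10861/1826) = 3858642 + 10861/1826 = 7045891153/1826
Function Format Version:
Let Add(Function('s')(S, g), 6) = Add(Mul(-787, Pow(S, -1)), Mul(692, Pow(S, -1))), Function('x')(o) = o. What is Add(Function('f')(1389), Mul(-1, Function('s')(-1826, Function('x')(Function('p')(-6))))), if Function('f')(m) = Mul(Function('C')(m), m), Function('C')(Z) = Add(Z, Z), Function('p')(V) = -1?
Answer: Rational(7045891153, 1826) ≈ 3.8586e+6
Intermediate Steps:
Function('C')(Z) = Mul(2, Z)
Function('s')(S, g) = Add(-6, Mul(-95, Pow(S, -1))) (Function('s')(S, g) = Add(-6, Add(Mul(-787, Pow(S, -1)), Mul(692, Pow(S, -1)))) = Add(-6, Mul(-95, Pow(S, -1))))
Function('f')(m) = Mul(2, Pow(m, 2)) (Function('f')(m) = Mul(Mul(2, m), m) = Mul(2, Pow(m, 2)))
Add(Function('f')(1389), Mul(-1, Function('s')(-1826, Function('x')(Function('p')(-6))))) = Add(Mul(2, Pow(1389, 2)), Mul(-1, Add(-6, Mul(-95, Pow(-1826, -1))))) = Add(Mul(2, 1929321), Mul(-1, Add(-6, Mul(-95, Rational(-1, 1826))))) = Add(3858642, Mul(-1, Add(-6, Rational(95, 1826)))) = Add(3858642, Mul(-1, Rational(-10861, 1826))) = Add(3858642, Rational(10861, 1826)) = Rational(7045891153, 1826)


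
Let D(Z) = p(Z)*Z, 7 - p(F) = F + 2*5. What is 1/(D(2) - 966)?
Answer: -1/976 ≈ -0.0010246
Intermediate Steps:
p(F) = -3 - F (p(F) = 7 - (F + 2*5) = 7 - (F + 10) = 7 - (10 + F) = 7 + (-10 - F) = -3 - F)
D(Z) = Z*(-3 - Z) (D(Z) = (-3 - Z)*Z = Z*(-3 - Z))
1/(D(2) - 966) = 1/(-1*2*(3 + 2) - 966) = 1/(-1*2*5 - 966) = 1/(-10 - 966) = 1/(-976) = -1/976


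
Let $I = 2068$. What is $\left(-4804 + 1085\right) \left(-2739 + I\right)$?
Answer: $2495449$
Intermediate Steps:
$\left(-4804 + 1085\right) \left(-2739 + I\right) = \left(-4804 + 1085\right) \left(-2739 + 2068\right) = \left(-3719\right) \left(-671\right) = 2495449$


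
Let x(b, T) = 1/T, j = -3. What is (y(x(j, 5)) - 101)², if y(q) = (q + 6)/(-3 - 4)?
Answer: 12716356/1225 ≈ 10381.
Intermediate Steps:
y(q) = -6/7 - q/7 (y(q) = (6 + q)/(-7) = (6 + q)*(-⅐) = -6/7 - q/7)
(y(x(j, 5)) - 101)² = ((-6/7 - ⅐/5) - 101)² = ((-6/7 - ⅐*⅕) - 101)² = ((-6/7 - 1/35) - 101)² = (-31/35 - 101)² = (-3566/35)² = 12716356/1225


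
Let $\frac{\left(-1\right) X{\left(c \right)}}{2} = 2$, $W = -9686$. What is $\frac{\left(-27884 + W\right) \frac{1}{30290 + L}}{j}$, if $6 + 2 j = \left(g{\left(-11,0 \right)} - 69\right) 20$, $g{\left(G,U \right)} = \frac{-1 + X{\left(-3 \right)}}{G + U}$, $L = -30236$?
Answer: $\frac{206635}{204471} \approx 1.0106$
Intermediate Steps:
$X{\left(c \right)} = -4$ ($X{\left(c \right)} = \left(-2\right) 2 = -4$)
$g{\left(G,U \right)} = - \frac{5}{G + U}$ ($g{\left(G,U \right)} = \frac{-1 - 4}{G + U} = - \frac{5}{G + U}$)
$j = - \frac{7573}{11}$ ($j = -3 + \frac{\left(- \frac{5}{-11 + 0} - 69\right) 20}{2} = -3 + \frac{\left(- \frac{5}{-11} - 69\right) 20}{2} = -3 + \frac{\left(\left(-5\right) \left(- \frac{1}{11}\right) - 69\right) 20}{2} = -3 + \frac{\left(\frac{5}{11} - 69\right) 20}{2} = -3 + \frac{\left(- \frac{754}{11}\right) 20}{2} = -3 + \frac{1}{2} \left(- \frac{15080}{11}\right) = -3 - \frac{7540}{11} = - \frac{7573}{11} \approx -688.45$)
$\frac{\left(-27884 + W\right) \frac{1}{30290 + L}}{j} = \frac{\left(-27884 - 9686\right) \frac{1}{30290 - 30236}}{- \frac{7573}{11}} = - \frac{37570}{54} \left(- \frac{11}{7573}\right) = \left(-37570\right) \frac{1}{54} \left(- \frac{11}{7573}\right) = \left(- \frac{18785}{27}\right) \left(- \frac{11}{7573}\right) = \frac{206635}{204471}$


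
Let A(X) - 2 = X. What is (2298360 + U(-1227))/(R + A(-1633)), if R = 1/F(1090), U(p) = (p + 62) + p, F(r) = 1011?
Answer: -580305912/412235 ≈ -1407.7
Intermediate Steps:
A(X) = 2 + X
U(p) = 62 + 2*p (U(p) = (62 + p) + p = 62 + 2*p)
R = 1/1011 ≈ 0.00098912
(2298360 + U(-1227))/(R + A(-1633)) = (2298360 + (62 + 2*(-1227)))/(1/1011 + (2 - 1633)) = (2298360 + (62 - 2454))/(1/1011 - 1631) = (2298360 - 2392)/(-1648940/1011) = 2295968*(-1011/1648940) = -580305912/412235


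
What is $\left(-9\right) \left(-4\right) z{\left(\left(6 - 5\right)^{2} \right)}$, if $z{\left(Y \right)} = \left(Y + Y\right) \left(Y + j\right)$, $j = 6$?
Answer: $504$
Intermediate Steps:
$z{\left(Y \right)} = 2 Y \left(6 + Y\right)$ ($z{\left(Y \right)} = \left(Y + Y\right) \left(Y + 6\right) = 2 Y \left(6 + Y\right)$)
$\left(-9\right) \left(-4\right) z{\left(\left(6 - 5\right)^{2} \right)} = \left(-9\right) \left(-4\right) 2 \left(6 - 5\right)^{2} \left(6 + \left(6 - 5\right)^{2}\right) = 36 \cdot 2 \cdot 1^{2} \left(6 + 1^{2}\right) = 36 \cdot 2 \cdot 1 \left(6 + 1\right) = 36 \cdot 2 \cdot 1 \cdot 7 = 36 \cdot 14 = 504$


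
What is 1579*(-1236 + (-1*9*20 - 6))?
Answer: -2245338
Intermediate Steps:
1579*(-1236 + (-1*9*20 - 6)) = 1579*(-1236 + (-9*20 - 6)) = 1579*(-1236 + (-180 - 6)) = 1579*(-1236 - 186) = 1579*(-1422) = -2245338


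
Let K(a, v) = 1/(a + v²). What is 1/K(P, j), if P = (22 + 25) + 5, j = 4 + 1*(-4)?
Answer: 52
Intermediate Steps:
j = 0 (j = 4 - 4 = 0)
P = 52 (P = 47 + 5 = 52)
1/K(P, j) = 1/(1/(52 + 0²)) = 1/(1/(52 + 0)) = 1/(1/52) = 52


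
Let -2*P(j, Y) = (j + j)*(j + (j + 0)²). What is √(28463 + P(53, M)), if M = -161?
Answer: I*√123223 ≈ 351.03*I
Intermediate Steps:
P(j, Y) = -j*(j + j²) (P(j, Y) = -(j + j)*(j + (j + 0)²)/2 = -2*j*(j + j²)/2 = -j*(j + j²))
√(28463 + P(53, M)) = √(28463 + 53²*(-1 - 1*53)) = √(28463 + 2809*(-1 - 53)) = √(28463 + 2809*(-54)) = √(28463 - 151686) = √(-123223) = I*√123223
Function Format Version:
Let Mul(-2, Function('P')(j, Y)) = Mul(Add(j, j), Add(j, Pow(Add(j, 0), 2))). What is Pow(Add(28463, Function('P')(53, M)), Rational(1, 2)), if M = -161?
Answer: Mul(I, Pow(123223, Rational(1, 2))) ≈ Mul(351.03, I)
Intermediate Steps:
Function('P')(j, Y) = Mul(-1, j, Add(j, Pow(j, 2))) (Function('P')(j, Y) = Mul(Rational(-1, 2), Mul(Add(j, j), Add(j, Pow(Add(j, 0), 2)))) = Mul(Rational(-1, 2), Mul(Mul(2, j), Add(j, Pow(j, 2)))) = Mul(Rational(-1, 2), Mul(2, j, Add(j, Pow(j, 2)))) = Mul(-1, j, Add(j, Pow(j, 2))))
Pow(Add(28463, Function('P')(53, M)), Rational(1, 2)) = Pow(Add(28463, Mul(Pow(53, 2), Add(-1, Mul(-1, 53)))), Rational(1, 2)) = Pow(Add(28463, Mul(2809, Add(-1, -53))), Rational(1, 2)) = Pow(Add(28463, Mul(2809, -54)), Rational(1, 2)) = Pow(Add(28463, -151686), Rational(1, 2)) = Pow(-123223, Rational(1, 2)) = Mul(I, Pow(123223, Rational(1, 2)))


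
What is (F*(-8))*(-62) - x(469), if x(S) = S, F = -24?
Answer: -12373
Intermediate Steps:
(F*(-8))*(-62) - x(469) = -24*(-8)*(-62) - 1*469 = 192*(-62) - 469 = -11904 - 469 = -12373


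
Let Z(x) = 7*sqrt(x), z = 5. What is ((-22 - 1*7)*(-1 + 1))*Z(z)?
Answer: 0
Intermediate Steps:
((-22 - 1*7)*(-1 + 1))*Z(z) = ((-22 - 1*7)*(-1 + 1))*(7*sqrt(5)) = ((-22 - 7)*0)*(7*sqrt(5)) = (-29*0)*(7*sqrt(5)) = 0*(7*sqrt(5)) = 0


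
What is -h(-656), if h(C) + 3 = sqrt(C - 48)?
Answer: 3 - 8*I*sqrt(11) ≈ 3.0 - 26.533*I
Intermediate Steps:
h(C) = -3 + sqrt(-48 + C) (h(C) = -3 + sqrt(C - 48) = -3 + sqrt(-48 + C))
-h(-656) = -(-3 + sqrt(-48 - 656)) = -(-3 + sqrt(-704)) = -(-3 + 8*I*sqrt(11)) = 3 - 8*I*sqrt(11)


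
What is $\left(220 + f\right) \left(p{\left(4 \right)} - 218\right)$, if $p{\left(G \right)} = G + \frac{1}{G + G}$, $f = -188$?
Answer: $-6844$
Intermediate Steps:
$p{\left(G \right)} = G + \frac{1}{2 G}$
$\left(220 + f\right) \left(p{\left(4 \right)} - 218\right) = \left(220 - 188\right) \left(\left(4 + \frac{1}{2 \cdot 4}\right) - 218\right) = 32 \left(\left(4 + \frac{1}{2} \cdot \frac{1}{4}\right) - 218\right) = 32 \left(\left(4 + \frac{1}{8}\right) - 218\right) = 32 \left(\frac{33}{8} - 218\right) = 32 \left(- \frac{1711}{8}\right) = -6844$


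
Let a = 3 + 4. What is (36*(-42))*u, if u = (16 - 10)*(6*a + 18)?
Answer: -544320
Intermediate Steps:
a = 7
u = 360 (u = (16 - 10)*(6*7 + 18) = 6*(42 + 18) = 6*60 = 360)
(36*(-42))*u = (36*(-42))*360 = -1512*360 = -544320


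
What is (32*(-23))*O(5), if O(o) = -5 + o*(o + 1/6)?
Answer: -46000/3 ≈ -15333.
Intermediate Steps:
O(o) = -5 + o*(⅙ + o) (O(o) = -5 + o*(o + ⅙) = -5 + o*(⅙ + o))
(32*(-23))*O(5) = (32*(-23))*(-5 + 5² + (⅙)*5) = -736*(-5 + 25 + ⅚) = -736*125/6 = -46000/3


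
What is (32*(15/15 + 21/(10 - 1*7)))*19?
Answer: 4864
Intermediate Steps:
(32*(15/15 + 21/(10 - 1*7)))*19 = (32*(15*(1/15) + 21/(10 - 7)))*19 = (32*(1 + 21/3))*19 = (32*(1 + 21*(1/3)))*19 = (32*(1 + 7))*19 = (32*8)*19 = 256*19 = 4864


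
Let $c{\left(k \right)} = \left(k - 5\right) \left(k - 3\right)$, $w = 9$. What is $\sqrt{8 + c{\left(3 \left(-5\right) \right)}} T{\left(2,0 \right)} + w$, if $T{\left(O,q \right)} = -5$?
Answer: $9 - 20 \sqrt{23} \approx -86.917$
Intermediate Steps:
$c{\left(k \right)} = \left(-5 + k\right) \left(-3 + k\right)$
$\sqrt{8 + c{\left(3 \left(-5\right) \right)}} T{\left(2,0 \right)} + w = \sqrt{8 + \left(15 + \left(3 \left(-5\right)\right)^{2} - 8 \cdot 3 \left(-5\right)\right)} \left(-5\right) + 9 = \sqrt{8 + \left(15 + \left(-15\right)^{2} - -120\right)} \left(-5\right) + 9 = \sqrt{8 + \left(15 + 225 + 120\right)} \left(-5\right) + 9 = \sqrt{8 + 360} \left(-5\right) + 9 = \sqrt{368} \left(-5\right) + 9 = 4 \sqrt{23} \left(-5\right) + 9 = - 20 \sqrt{23} + 9 = 9 - 20 \sqrt{23}$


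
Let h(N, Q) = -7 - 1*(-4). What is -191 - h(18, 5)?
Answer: -188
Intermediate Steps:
h(N, Q) = -3 (h(N, Q) = -7 + 4 = -3)
-191 - h(18, 5) = -191 - 1*(-3) = -191 + 3 = -188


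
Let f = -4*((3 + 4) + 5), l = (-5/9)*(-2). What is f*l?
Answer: -160/3 ≈ -53.333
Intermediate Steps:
l = 10/9 (l = ((⅑)*(-5))*(-2) = -5/9*(-2) = 10/9 ≈ 1.1111)
f = -48 (f = -4*(7 + 5) = -4*12 = -48)
f*l = -48*10/9 = -160/3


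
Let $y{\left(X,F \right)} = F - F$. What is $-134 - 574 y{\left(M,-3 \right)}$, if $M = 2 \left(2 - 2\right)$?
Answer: $-134$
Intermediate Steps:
$M = 0$ ($M = 2 \cdot 0 = 0$)
$y{\left(X,F \right)} = 0$
$-134 - 574 y{\left(M,-3 \right)} = -134 - 0 = -134 + 0 = -134$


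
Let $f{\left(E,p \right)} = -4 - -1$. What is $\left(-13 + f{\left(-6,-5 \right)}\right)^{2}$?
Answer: $256$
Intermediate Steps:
$f{\left(E,p \right)} = -3$ ($f{\left(E,p \right)} = -4 + 1 = -3$)
$\left(-13 + f{\left(-6,-5 \right)}\right)^{2} = \left(-13 - 3\right)^{2} = \left(-16\right)^{2} = 256$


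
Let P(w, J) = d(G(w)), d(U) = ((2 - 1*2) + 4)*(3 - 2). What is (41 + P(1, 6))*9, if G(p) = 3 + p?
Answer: 405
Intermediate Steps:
d(U) = 4 (d(U) = ((2 - 2) + 4)*1 = (0 + 4)*1 = 4*1 = 4)
P(w, J) = 4
(41 + P(1, 6))*9 = (41 + 4)*9 = 45*9 = 405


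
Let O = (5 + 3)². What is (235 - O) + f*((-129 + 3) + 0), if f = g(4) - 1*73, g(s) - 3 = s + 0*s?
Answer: 8487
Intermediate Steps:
g(s) = 3 + s (g(s) = 3 + (s + 0*s) = 3 + (s + 0) = 3 + s)
O = 64 (O = 8² = 64)
f = -66 (f = (3 + 4) - 1*73 = 7 - 73 = -66)
(235 - O) + f*((-129 + 3) + 0) = (235 - 1*64) - 66*((-129 + 3) + 0) = (235 - 64) - 66*(-126 + 0) = 171 - 66*(-126) = 171 + 8316 = 8487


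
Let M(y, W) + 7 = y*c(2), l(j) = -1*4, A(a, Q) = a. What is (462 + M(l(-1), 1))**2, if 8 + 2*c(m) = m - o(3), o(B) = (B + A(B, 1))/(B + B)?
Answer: 219961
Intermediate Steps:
l(j) = -4
o(B) = 1 (o(B) = (B + B)/(B + B) = (2*B)/((2*B)) = (2*B)*(1/(2*B)) = 1)
c(m) = -9/2 + m/2 (c(m) = -4 + (m - 1*1)/2 = -4 + (m - 1)/2 = -4 + (-1 + m)/2 = -4 + (-1/2 + m/2) = -9/2 + m/2)
M(y, W) = -7 - 7*y/2 (M(y, W) = -7 + y*(-9/2 + (1/2)*2) = -7 + y*(-9/2 + 1) = -7 + y*(-7/2) = -7 - 7*y/2)
(462 + M(l(-1), 1))**2 = (462 + (-7 - 7/2*(-4)))**2 = (462 + (-7 + 14))**2 = (462 + 7)**2 = 469**2 = 219961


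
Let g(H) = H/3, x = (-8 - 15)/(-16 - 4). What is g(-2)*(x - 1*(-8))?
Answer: -61/10 ≈ -6.1000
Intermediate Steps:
x = 23/20 (x = -23/(-20) = -23*(-1/20) = 23/20 ≈ 1.1500)
g(H) = H/3 (g(H) = H*(⅓) = H/3)
g(-2)*(x - 1*(-8)) = ((⅓)*(-2))*(23/20 - 1*(-8)) = -2*(23/20 + 8)/3 = -⅔*183/20 = -61/10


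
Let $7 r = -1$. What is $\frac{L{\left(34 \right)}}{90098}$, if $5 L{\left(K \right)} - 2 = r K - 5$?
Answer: $- \frac{11}{630686} \approx -1.7441 \cdot 10^{-5}$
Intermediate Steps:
$r = - \frac{1}{7}$ ($r = \frac{1}{7} \left(-1\right) = - \frac{1}{7} \approx -0.14286$)
$L{\left(K \right)} = - \frac{3}{5} - \frac{K}{35}$ ($L{\left(K \right)} = \frac{2}{5} + \frac{- \frac{K}{7} - 5}{5} = \frac{2}{5} + \frac{-5 - \frac{K}{7}}{5} = \frac{2}{5} - \left(1 + \frac{K}{35}\right) = - \frac{3}{5} - \frac{K}{35}$)
$\frac{L{\left(34 \right)}}{90098} = \frac{- \frac{3}{5} - \frac{34}{35}}{90098} = \left(- \frac{3}{5} - \frac{34}{35}\right) \frac{1}{90098} = \left(- \frac{11}{7}\right) \frac{1}{90098} = - \frac{11}{630686}$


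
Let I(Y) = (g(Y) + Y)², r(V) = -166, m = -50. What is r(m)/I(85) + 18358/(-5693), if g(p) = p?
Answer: -265745619/82263850 ≈ -3.2304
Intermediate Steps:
I(Y) = 4*Y² (I(Y) = (Y + Y)² = (2*Y)² = 4*Y²)
r(m)/I(85) + 18358/(-5693) = -166/(4*85²) + 18358/(-5693) = -166/(4*7225) + 18358*(-1/5693) = -166/28900 - 18358/5693 = -166*1/28900 - 18358/5693 = -83/14450 - 18358/5693 = -265745619/82263850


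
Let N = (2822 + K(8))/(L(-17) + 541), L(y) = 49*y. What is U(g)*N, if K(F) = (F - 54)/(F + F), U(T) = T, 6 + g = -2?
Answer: 22553/292 ≈ 77.236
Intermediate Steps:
g = -8 (g = -6 - 2 = -8)
K(F) = (-54 + F)/(2*F) (K(F) = (-54 + F)/((2*F)) = (-54 + F)*(1/(2*F)) = (-54 + F)/(2*F))
N = -22553/2336 (N = (2822 + (½)*(-54 + 8)/8)/(49*(-17) + 541) = (2822 + (½)*(⅛)*(-46))/(-833 + 541) = (2822 - 23/8)/(-292) = (22553/8)*(-1/292) = -22553/2336 ≈ -9.6545)
U(g)*N = -8*(-22553/2336) = 22553/292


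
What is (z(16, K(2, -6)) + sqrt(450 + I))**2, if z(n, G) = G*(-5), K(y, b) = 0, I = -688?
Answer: -238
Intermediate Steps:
z(n, G) = -5*G
(z(16, K(2, -6)) + sqrt(450 + I))**2 = (-5*0 + sqrt(450 - 688))**2 = (0 + sqrt(-238))**2 = (0 + I*sqrt(238))**2 = (I*sqrt(238))**2 = -238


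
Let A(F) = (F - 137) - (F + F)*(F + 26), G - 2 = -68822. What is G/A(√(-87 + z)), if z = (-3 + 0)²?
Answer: -1307580/203239 - 3509820*I*√78/203239 ≈ -6.4337 - 152.52*I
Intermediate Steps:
G = -68820 (G = 2 - 68822 = -68820)
z = 9 (z = (-3)² = 9)
A(F) = -137 + F - 2*F*(26 + F) (A(F) = (-137 + F) - 2*F*(26 + F) = -137 + F - 2*F*(26 + F))
G/A(√(-87 + z)) = -68820/(-137 - 51*√(-87 + 9) - 2*(√(-87 + 9))²) = -68820/(-137 - 51*I*√78 - 2*(√(-78))²) = -68820/(-137 - 51*I*√78 - 2*(I*√78)²) = -68820/(-137 - 51*I*√78 - 2*(-78)) = -68820/(-137 - 51*I*√78 + 156) = -68820/(19 - 51*I*√78)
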